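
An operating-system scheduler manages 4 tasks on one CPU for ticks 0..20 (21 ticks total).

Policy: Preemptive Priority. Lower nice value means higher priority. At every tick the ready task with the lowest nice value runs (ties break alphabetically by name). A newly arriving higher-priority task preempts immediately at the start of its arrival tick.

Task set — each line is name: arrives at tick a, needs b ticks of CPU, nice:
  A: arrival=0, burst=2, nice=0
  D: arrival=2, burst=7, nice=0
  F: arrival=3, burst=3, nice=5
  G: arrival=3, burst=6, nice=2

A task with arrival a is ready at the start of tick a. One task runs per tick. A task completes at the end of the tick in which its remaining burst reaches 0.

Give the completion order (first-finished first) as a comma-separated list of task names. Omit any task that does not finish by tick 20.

completion order = A, D, G, F

t=0: ready={A} → run A
t=1: ready={A} → run A
t=2: ready={D} → run D
t=3: ready={D,F,G} → run D
t=4: ready={D,F,G} → run D
t=5: ready={D,F,G} → run D
t=6: ready={D,F,G} → run D
t=7: ready={D,F,G} → run D
t=8: ready={D,F,G} → run D
t=9: ready={F,G} → run G
t=10: ready={F,G} → run G
t=11: ready={F,G} → run G
t=12: ready={F,G} → run G
t=13: ready={F,G} → run G
t=14: ready={F,G} → run G
t=15: ready={F} → run F
t=16: ready={F} → run F
t=17: ready={F} → run F
t=18: (idle)
t=19: (idle)
t=20: (idle)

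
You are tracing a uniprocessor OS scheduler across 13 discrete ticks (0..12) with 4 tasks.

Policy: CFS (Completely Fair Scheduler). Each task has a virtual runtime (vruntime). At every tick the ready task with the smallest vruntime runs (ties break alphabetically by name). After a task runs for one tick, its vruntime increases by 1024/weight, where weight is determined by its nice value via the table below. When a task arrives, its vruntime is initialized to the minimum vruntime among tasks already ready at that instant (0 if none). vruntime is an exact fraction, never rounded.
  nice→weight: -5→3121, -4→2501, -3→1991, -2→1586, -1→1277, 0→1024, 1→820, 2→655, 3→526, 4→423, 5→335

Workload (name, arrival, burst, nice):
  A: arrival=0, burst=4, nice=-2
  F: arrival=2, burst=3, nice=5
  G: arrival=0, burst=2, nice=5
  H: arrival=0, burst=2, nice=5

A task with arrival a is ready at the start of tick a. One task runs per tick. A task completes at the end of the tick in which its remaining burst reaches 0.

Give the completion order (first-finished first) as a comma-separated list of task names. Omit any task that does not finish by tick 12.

t=0: vr[A=0 G=0 H=0] → run A
t=1: vr[A=512/793 G=0 H=0] → run G
t=2: vr[A=512/793 F=0 G=1024/335 H=0] → run F
t=3: vr[A=512/793 F=1024/335 G=1024/335 H=0] → run H
t=4: vr[A=512/793 F=1024/335 G=1024/335 H=1024/335] → run A
t=5: vr[A=1024/793 F=1024/335 G=1024/335 H=1024/335] → run A
t=6: vr[A=1536/793 F=1024/335 G=1024/335 H=1024/335] → run A
t=7: vr[F=1024/335 G=1024/335 H=1024/335] → run F
t=8: vr[F=2048/335 G=1024/335 H=1024/335] → run G
t=9: vr[F=2048/335 H=1024/335] → run H
t=10: vr[F=2048/335] → run F
t=11: (idle)
t=12: (idle)

completion order = A, G, H, F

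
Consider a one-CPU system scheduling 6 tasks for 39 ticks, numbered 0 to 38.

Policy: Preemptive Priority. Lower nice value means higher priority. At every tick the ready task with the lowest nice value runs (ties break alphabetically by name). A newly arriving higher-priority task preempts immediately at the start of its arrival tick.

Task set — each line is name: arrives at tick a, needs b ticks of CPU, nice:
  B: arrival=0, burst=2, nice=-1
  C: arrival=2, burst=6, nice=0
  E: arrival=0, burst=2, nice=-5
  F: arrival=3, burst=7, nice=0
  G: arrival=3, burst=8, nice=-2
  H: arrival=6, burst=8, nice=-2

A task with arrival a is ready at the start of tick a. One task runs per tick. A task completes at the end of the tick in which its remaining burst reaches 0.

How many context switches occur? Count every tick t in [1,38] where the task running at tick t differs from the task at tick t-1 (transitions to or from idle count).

t=0: ready={B,E} → run E
t=1: ready={B,E} → run E
t=2: ready={B,C} → run B
t=3: ready={B,C,F,G} → run G
t=4: ready={B,C,F,G} → run G
t=5: ready={B,C,F,G} → run G
t=6: ready={B,C,F,G,H} → run G
t=7: ready={B,C,F,G,H} → run G
t=8: ready={B,C,F,G,H} → run G
t=9: ready={B,C,F,G,H} → run G
t=10: ready={B,C,F,G,H} → run G
t=11: ready={B,C,F,H} → run H
t=12: ready={B,C,F,H} → run H
t=13: ready={B,C,F,H} → run H
t=14: ready={B,C,F,H} → run H
t=15: ready={B,C,F,H} → run H
t=16: ready={B,C,F,H} → run H
t=17: ready={B,C,F,H} → run H
t=18: ready={B,C,F,H} → run H
t=19: ready={B,C,F} → run B
t=20: ready={C,F} → run C
t=21: ready={C,F} → run C
t=22: ready={C,F} → run C
t=23: ready={C,F} → run C
t=24: ready={C,F} → run C
t=25: ready={C,F} → run C
t=26: ready={F} → run F
t=27: ready={F} → run F
t=28: ready={F} → run F
t=29: ready={F} → run F
t=30: ready={F} → run F
t=31: ready={F} → run F
t=32: ready={F} → run F
t=33: (idle)
t=34: (idle)
t=35: (idle)
t=36: (idle)
t=37: (idle)
t=38: (idle)

context switches = 7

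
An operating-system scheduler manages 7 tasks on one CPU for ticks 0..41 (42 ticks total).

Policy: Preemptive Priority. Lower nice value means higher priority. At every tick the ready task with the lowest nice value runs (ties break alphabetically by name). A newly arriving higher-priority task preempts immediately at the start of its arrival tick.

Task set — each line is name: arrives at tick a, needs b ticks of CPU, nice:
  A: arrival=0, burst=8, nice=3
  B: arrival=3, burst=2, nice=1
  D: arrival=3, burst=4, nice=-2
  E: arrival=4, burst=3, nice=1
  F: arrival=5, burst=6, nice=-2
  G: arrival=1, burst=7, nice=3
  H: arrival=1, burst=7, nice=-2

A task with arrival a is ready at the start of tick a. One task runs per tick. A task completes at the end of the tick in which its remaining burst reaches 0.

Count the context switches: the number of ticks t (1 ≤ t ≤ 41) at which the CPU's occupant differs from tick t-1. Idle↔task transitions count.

t=0: ready={A} → run A
t=1: ready={A,G,H} → run H
t=2: ready={A,G,H} → run H
t=3: ready={A,B,D,G,H} → run D
t=4: ready={A,B,D,E,G,H} → run D
t=5: ready={A,B,D,E,F,G,H} → run D
t=6: ready={A,B,D,E,F,G,H} → run D
t=7: ready={A,B,E,F,G,H} → run F
t=8: ready={A,B,E,F,G,H} → run F
t=9: ready={A,B,E,F,G,H} → run F
t=10: ready={A,B,E,F,G,H} → run F
t=11: ready={A,B,E,F,G,H} → run F
t=12: ready={A,B,E,F,G,H} → run F
t=13: ready={A,B,E,G,H} → run H
t=14: ready={A,B,E,G,H} → run H
t=15: ready={A,B,E,G,H} → run H
t=16: ready={A,B,E,G,H} → run H
t=17: ready={A,B,E,G,H} → run H
t=18: ready={A,B,E,G} → run B
t=19: ready={A,B,E,G} → run B
t=20: ready={A,E,G} → run E
t=21: ready={A,E,G} → run E
t=22: ready={A,E,G} → run E
t=23: ready={A,G} → run A
t=24: ready={A,G} → run A
t=25: ready={A,G} → run A
t=26: ready={A,G} → run A
t=27: ready={A,G} → run A
t=28: ready={A,G} → run A
t=29: ready={A,G} → run A
t=30: ready={G} → run G
t=31: ready={G} → run G
t=32: ready={G} → run G
t=33: ready={G} → run G
t=34: ready={G} → run G
t=35: ready={G} → run G
t=36: ready={G} → run G
t=37: (idle)
t=38: (idle)
t=39: (idle)
t=40: (idle)
t=41: (idle)

context switches = 9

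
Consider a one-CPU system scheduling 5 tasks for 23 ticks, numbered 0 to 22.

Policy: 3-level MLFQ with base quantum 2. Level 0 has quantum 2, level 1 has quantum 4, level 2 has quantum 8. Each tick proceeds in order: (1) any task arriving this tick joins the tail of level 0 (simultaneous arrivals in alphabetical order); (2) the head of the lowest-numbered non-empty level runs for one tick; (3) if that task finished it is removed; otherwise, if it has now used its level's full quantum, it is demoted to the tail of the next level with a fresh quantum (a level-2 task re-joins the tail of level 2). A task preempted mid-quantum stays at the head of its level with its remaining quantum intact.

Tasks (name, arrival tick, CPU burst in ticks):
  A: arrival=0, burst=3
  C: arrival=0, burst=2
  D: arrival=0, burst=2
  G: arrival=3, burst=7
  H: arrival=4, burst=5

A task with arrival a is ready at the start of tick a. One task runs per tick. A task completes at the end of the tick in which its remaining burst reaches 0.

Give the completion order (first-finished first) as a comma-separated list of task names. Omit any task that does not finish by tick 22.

t=0: L0/L1/L2 = ACD/-/- → run A
t=1: L0/L1/L2 = ACD/-/- → run A
t=2: L0/L1/L2 = CD/A/- → run C
t=3: L0/L1/L2 = CDG/A/- → run C
t=4: L0/L1/L2 = DGH/A/- → run D
t=5: L0/L1/L2 = DGH/A/- → run D
t=6: L0/L1/L2 = GH/A/- → run G
t=7: L0/L1/L2 = GH/A/- → run G
t=8: L0/L1/L2 = H/AG/- → run H
t=9: L0/L1/L2 = H/AG/- → run H
t=10: L0/L1/L2 = -/AGH/- → run A
t=11: L0/L1/L2 = -/GH/- → run G
t=12: L0/L1/L2 = -/GH/- → run G
t=13: L0/L1/L2 = -/GH/- → run G
t=14: L0/L1/L2 = -/GH/- → run G
t=15: L0/L1/L2 = -/H/G → run H
t=16: L0/L1/L2 = -/H/G → run H
t=17: L0/L1/L2 = -/H/G → run H
t=18: L0/L1/L2 = -/-/G → run G
t=19: (idle)
t=20: (idle)
t=21: (idle)
t=22: (idle)

completion order = C, D, A, H, G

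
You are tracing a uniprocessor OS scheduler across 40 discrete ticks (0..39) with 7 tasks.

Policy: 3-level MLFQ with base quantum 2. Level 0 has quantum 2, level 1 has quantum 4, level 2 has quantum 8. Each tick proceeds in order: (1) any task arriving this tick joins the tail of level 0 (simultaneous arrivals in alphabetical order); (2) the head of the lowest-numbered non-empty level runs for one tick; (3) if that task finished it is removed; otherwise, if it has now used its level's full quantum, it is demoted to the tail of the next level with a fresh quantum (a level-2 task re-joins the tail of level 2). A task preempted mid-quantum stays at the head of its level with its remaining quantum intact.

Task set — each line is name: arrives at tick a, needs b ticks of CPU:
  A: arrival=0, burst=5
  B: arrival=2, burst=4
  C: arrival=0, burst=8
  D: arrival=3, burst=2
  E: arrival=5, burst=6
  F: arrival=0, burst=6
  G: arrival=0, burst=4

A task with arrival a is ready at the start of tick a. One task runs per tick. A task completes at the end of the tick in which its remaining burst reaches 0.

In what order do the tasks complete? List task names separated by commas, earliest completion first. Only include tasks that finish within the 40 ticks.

t=0: L0/L1/L2 = ACFG/-/- → run A
t=1: L0/L1/L2 = ACFG/-/- → run A
t=2: L0/L1/L2 = CFGB/A/- → run C
t=3: L0/L1/L2 = CFGBD/A/- → run C
t=4: L0/L1/L2 = FGBD/AC/- → run F
t=5: L0/L1/L2 = FGBDE/AC/- → run F
t=6: L0/L1/L2 = GBDE/ACF/- → run G
t=7: L0/L1/L2 = GBDE/ACF/- → run G
t=8: L0/L1/L2 = BDE/ACFG/- → run B
t=9: L0/L1/L2 = BDE/ACFG/- → run B
t=10: L0/L1/L2 = DE/ACFGB/- → run D
t=11: L0/L1/L2 = DE/ACFGB/- → run D
t=12: L0/L1/L2 = E/ACFGB/- → run E
t=13: L0/L1/L2 = E/ACFGB/- → run E
t=14: L0/L1/L2 = -/ACFGBE/- → run A
t=15: L0/L1/L2 = -/ACFGBE/- → run A
t=16: L0/L1/L2 = -/ACFGBE/- → run A
t=17: L0/L1/L2 = -/CFGBE/- → run C
t=18: L0/L1/L2 = -/CFGBE/- → run C
t=19: L0/L1/L2 = -/CFGBE/- → run C
t=20: L0/L1/L2 = -/CFGBE/- → run C
t=21: L0/L1/L2 = -/FGBE/C → run F
t=22: L0/L1/L2 = -/FGBE/C → run F
t=23: L0/L1/L2 = -/FGBE/C → run F
t=24: L0/L1/L2 = -/FGBE/C → run F
t=25: L0/L1/L2 = -/GBE/C → run G
t=26: L0/L1/L2 = -/GBE/C → run G
t=27: L0/L1/L2 = -/BE/C → run B
t=28: L0/L1/L2 = -/BE/C → run B
t=29: L0/L1/L2 = -/E/C → run E
t=30: L0/L1/L2 = -/E/C → run E
t=31: L0/L1/L2 = -/E/C → run E
t=32: L0/L1/L2 = -/E/C → run E
t=33: L0/L1/L2 = -/-/C → run C
t=34: L0/L1/L2 = -/-/C → run C
t=35: (idle)
t=36: (idle)
t=37: (idle)
t=38: (idle)
t=39: (idle)

completion order = D, A, F, G, B, E, C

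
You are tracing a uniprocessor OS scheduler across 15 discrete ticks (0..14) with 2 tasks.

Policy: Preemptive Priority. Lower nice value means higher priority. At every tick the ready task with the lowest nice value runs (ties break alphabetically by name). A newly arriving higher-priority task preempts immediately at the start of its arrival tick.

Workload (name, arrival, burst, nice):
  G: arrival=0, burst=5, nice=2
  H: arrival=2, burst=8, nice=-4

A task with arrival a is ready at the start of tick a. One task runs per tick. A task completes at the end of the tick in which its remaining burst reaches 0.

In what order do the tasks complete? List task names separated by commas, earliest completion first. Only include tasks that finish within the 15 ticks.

completion order = H, G

t=0: ready={G} → run G
t=1: ready={G} → run G
t=2: ready={G,H} → run H
t=3: ready={G,H} → run H
t=4: ready={G,H} → run H
t=5: ready={G,H} → run H
t=6: ready={G,H} → run H
t=7: ready={G,H} → run H
t=8: ready={G,H} → run H
t=9: ready={G,H} → run H
t=10: ready={G} → run G
t=11: ready={G} → run G
t=12: ready={G} → run G
t=13: (idle)
t=14: (idle)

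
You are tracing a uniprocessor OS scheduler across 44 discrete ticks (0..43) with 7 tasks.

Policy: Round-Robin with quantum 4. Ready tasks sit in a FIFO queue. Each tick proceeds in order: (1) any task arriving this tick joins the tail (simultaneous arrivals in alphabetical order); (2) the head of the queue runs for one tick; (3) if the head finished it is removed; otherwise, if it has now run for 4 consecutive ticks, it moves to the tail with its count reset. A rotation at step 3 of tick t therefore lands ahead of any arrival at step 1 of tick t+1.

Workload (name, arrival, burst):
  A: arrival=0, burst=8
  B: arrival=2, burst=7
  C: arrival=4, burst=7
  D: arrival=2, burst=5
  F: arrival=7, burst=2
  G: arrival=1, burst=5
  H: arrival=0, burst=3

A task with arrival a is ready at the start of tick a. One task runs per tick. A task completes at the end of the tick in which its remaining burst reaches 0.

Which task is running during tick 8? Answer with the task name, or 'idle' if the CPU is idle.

t=0: queue=[A,H] q_used=0 → run A
t=1: queue=[A,H,G] q_used=1 → run A
t=2: queue=[A,H,G,B,D] q_used=2 → run A
t=3: queue=[A,H,G,B,D] q_used=3 → run A
t=4: queue=[H,G,B,D,A,C] q_used=0 → run H
t=5: queue=[H,G,B,D,A,C] q_used=1 → run H
t=6: queue=[H,G,B,D,A,C] q_used=2 → run H
t=7: queue=[G,B,D,A,C,F] q_used=0 → run G
t=8: queue=[G,B,D,A,C,F] q_used=1 → run G
t=9: queue=[G,B,D,A,C,F] q_used=2 → run G
t=10: queue=[G,B,D,A,C,F] q_used=3 → run G
t=11: queue=[B,D,A,C,F,G] q_used=0 → run B
t=12: queue=[B,D,A,C,F,G] q_used=1 → run B
t=13: queue=[B,D,A,C,F,G] q_used=2 → run B
t=14: queue=[B,D,A,C,F,G] q_used=3 → run B
t=15: queue=[D,A,C,F,G,B] q_used=0 → run D
t=16: queue=[D,A,C,F,G,B] q_used=1 → run D
t=17: queue=[D,A,C,F,G,B] q_used=2 → run D
t=18: queue=[D,A,C,F,G,B] q_used=3 → run D
t=19: queue=[A,C,F,G,B,D] q_used=0 → run A
t=20: queue=[A,C,F,G,B,D] q_used=1 → run A
t=21: queue=[A,C,F,G,B,D] q_used=2 → run A
t=22: queue=[A,C,F,G,B,D] q_used=3 → run A
t=23: queue=[C,F,G,B,D] q_used=0 → run C
t=24: queue=[C,F,G,B,D] q_used=1 → run C
t=25: queue=[C,F,G,B,D] q_used=2 → run C
t=26: queue=[C,F,G,B,D] q_used=3 → run C
t=27: queue=[F,G,B,D,C] q_used=0 → run F
t=28: queue=[F,G,B,D,C] q_used=1 → run F
t=29: queue=[G,B,D,C] q_used=0 → run G
t=30: queue=[B,D,C] q_used=0 → run B
t=31: queue=[B,D,C] q_used=1 → run B
t=32: queue=[B,D,C] q_used=2 → run B
t=33: queue=[D,C] q_used=0 → run D
t=34: queue=[C] q_used=0 → run C
t=35: queue=[C] q_used=1 → run C
t=36: queue=[C] q_used=2 → run C
t=37: (idle)
t=38: (idle)
t=39: (idle)
t=40: (idle)
t=41: (idle)
t=42: (idle)
t=43: (idle)

running at tick 8 = G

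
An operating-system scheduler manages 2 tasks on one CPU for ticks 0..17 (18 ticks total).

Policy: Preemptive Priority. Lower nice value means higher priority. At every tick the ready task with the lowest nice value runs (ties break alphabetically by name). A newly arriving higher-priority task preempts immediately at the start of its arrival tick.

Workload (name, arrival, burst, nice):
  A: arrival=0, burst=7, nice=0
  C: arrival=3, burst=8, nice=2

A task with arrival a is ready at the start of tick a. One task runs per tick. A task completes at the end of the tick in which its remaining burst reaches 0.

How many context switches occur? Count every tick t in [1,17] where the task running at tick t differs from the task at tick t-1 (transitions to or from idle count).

context switches = 2

t=0: ready={A} → run A
t=1: ready={A} → run A
t=2: ready={A} → run A
t=3: ready={A,C} → run A
t=4: ready={A,C} → run A
t=5: ready={A,C} → run A
t=6: ready={A,C} → run A
t=7: ready={C} → run C
t=8: ready={C} → run C
t=9: ready={C} → run C
t=10: ready={C} → run C
t=11: ready={C} → run C
t=12: ready={C} → run C
t=13: ready={C} → run C
t=14: ready={C} → run C
t=15: (idle)
t=16: (idle)
t=17: (idle)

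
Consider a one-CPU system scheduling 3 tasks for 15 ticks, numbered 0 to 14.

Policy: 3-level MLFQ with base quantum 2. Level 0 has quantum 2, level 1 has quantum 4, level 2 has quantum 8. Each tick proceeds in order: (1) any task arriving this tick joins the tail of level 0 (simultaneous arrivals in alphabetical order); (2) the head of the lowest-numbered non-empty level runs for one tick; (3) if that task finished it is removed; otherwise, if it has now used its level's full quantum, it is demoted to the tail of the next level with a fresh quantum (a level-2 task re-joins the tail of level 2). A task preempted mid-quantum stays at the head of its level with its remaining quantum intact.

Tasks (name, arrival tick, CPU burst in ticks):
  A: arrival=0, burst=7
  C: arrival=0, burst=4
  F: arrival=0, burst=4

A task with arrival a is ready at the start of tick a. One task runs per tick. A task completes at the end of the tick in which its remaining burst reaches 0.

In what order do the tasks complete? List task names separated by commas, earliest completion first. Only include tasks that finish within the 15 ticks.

t=0: L0/L1/L2 = ACF/-/- → run A
t=1: L0/L1/L2 = ACF/-/- → run A
t=2: L0/L1/L2 = CF/A/- → run C
t=3: L0/L1/L2 = CF/A/- → run C
t=4: L0/L1/L2 = F/AC/- → run F
t=5: L0/L1/L2 = F/AC/- → run F
t=6: L0/L1/L2 = -/ACF/- → run A
t=7: L0/L1/L2 = -/ACF/- → run A
t=8: L0/L1/L2 = -/ACF/- → run A
t=9: L0/L1/L2 = -/ACF/- → run A
t=10: L0/L1/L2 = -/CF/A → run C
t=11: L0/L1/L2 = -/CF/A → run C
t=12: L0/L1/L2 = -/F/A → run F
t=13: L0/L1/L2 = -/F/A → run F
t=14: L0/L1/L2 = -/-/A → run A

completion order = C, F, A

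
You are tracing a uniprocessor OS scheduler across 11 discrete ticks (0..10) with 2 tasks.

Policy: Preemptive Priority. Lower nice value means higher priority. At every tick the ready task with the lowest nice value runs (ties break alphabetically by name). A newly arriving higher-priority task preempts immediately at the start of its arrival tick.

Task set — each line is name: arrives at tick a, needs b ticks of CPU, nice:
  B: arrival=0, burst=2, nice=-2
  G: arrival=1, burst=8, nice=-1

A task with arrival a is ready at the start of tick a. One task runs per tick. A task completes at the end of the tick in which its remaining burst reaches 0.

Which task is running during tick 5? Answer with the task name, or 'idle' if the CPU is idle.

t=0: ready={B} → run B
t=1: ready={B,G} → run B
t=2: ready={G} → run G
t=3: ready={G} → run G
t=4: ready={G} → run G
t=5: ready={G} → run G
t=6: ready={G} → run G
t=7: ready={G} → run G
t=8: ready={G} → run G
t=9: ready={G} → run G
t=10: (idle)

running at tick 5 = G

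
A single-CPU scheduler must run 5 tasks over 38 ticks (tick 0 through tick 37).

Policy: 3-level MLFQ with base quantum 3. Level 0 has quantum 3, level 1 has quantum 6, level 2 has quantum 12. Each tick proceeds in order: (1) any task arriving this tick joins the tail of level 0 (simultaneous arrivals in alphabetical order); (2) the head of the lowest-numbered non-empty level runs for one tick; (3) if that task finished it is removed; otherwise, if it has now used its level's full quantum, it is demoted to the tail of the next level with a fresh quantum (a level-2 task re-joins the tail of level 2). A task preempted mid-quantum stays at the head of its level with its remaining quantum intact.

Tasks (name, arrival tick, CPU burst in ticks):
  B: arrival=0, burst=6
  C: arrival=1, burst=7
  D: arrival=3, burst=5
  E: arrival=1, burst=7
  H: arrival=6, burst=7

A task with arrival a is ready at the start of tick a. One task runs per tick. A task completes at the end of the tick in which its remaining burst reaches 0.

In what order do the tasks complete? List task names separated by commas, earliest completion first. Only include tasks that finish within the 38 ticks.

completion order = B, C, E, D, H

t=0: L0/L1/L2 = B/-/- → run B
t=1: L0/L1/L2 = BCE/-/- → run B
t=2: L0/L1/L2 = BCE/-/- → run B
t=3: L0/L1/L2 = CED/B/- → run C
t=4: L0/L1/L2 = CED/B/- → run C
t=5: L0/L1/L2 = CED/B/- → run C
t=6: L0/L1/L2 = EDH/BC/- → run E
t=7: L0/L1/L2 = EDH/BC/- → run E
t=8: L0/L1/L2 = EDH/BC/- → run E
t=9: L0/L1/L2 = DH/BCE/- → run D
t=10: L0/L1/L2 = DH/BCE/- → run D
t=11: L0/L1/L2 = DH/BCE/- → run D
t=12: L0/L1/L2 = H/BCED/- → run H
t=13: L0/L1/L2 = H/BCED/- → run H
t=14: L0/L1/L2 = H/BCED/- → run H
t=15: L0/L1/L2 = -/BCEDH/- → run B
t=16: L0/L1/L2 = -/BCEDH/- → run B
t=17: L0/L1/L2 = -/BCEDH/- → run B
t=18: L0/L1/L2 = -/CEDH/- → run C
t=19: L0/L1/L2 = -/CEDH/- → run C
t=20: L0/L1/L2 = -/CEDH/- → run C
t=21: L0/L1/L2 = -/CEDH/- → run C
t=22: L0/L1/L2 = -/EDH/- → run E
t=23: L0/L1/L2 = -/EDH/- → run E
t=24: L0/L1/L2 = -/EDH/- → run E
t=25: L0/L1/L2 = -/EDH/- → run E
t=26: L0/L1/L2 = -/DH/- → run D
t=27: L0/L1/L2 = -/DH/- → run D
t=28: L0/L1/L2 = -/H/- → run H
t=29: L0/L1/L2 = -/H/- → run H
t=30: L0/L1/L2 = -/H/- → run H
t=31: L0/L1/L2 = -/H/- → run H
t=32: (idle)
t=33: (idle)
t=34: (idle)
t=35: (idle)
t=36: (idle)
t=37: (idle)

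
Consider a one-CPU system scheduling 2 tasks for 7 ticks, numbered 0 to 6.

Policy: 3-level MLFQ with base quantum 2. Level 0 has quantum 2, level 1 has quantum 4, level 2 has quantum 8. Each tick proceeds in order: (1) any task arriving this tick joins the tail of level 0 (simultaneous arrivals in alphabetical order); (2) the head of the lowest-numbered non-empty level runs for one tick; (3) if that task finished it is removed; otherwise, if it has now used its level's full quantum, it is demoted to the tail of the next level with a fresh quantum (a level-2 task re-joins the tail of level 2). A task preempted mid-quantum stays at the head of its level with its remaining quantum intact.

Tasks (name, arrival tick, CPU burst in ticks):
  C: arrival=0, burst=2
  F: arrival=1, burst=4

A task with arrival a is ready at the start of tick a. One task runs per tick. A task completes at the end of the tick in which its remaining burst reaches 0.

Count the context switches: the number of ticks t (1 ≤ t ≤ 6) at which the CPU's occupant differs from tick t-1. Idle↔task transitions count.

t=0: L0/L1/L2 = C/-/- → run C
t=1: L0/L1/L2 = CF/-/- → run C
t=2: L0/L1/L2 = F/-/- → run F
t=3: L0/L1/L2 = F/-/- → run F
t=4: L0/L1/L2 = -/F/- → run F
t=5: L0/L1/L2 = -/F/- → run F
t=6: (idle)

context switches = 2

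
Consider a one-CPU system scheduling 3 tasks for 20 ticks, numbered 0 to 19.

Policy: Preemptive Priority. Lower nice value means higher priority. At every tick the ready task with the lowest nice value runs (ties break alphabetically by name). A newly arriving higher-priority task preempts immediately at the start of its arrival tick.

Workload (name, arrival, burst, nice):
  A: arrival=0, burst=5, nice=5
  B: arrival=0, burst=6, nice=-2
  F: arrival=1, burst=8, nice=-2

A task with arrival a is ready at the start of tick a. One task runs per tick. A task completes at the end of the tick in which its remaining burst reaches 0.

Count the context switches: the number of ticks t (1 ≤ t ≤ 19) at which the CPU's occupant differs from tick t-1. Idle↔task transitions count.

context switches = 3

t=0: ready={A,B} → run B
t=1: ready={A,B,F} → run B
t=2: ready={A,B,F} → run B
t=3: ready={A,B,F} → run B
t=4: ready={A,B,F} → run B
t=5: ready={A,B,F} → run B
t=6: ready={A,F} → run F
t=7: ready={A,F} → run F
t=8: ready={A,F} → run F
t=9: ready={A,F} → run F
t=10: ready={A,F} → run F
t=11: ready={A,F} → run F
t=12: ready={A,F} → run F
t=13: ready={A,F} → run F
t=14: ready={A} → run A
t=15: ready={A} → run A
t=16: ready={A} → run A
t=17: ready={A} → run A
t=18: ready={A} → run A
t=19: (idle)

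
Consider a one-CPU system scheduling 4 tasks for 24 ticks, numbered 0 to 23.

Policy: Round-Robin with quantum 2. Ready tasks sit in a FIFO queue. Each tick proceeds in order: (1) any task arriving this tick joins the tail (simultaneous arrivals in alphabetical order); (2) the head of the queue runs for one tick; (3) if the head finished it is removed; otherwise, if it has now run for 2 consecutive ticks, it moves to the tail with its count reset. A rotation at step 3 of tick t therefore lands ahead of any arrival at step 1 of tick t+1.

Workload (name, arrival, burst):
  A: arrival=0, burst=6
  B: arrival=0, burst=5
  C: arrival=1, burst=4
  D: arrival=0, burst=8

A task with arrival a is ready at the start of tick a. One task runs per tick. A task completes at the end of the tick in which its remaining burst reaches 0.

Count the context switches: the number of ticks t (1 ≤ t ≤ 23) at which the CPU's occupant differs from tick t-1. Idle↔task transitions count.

t=0: queue=[A,B,D] q_used=0 → run A
t=1: queue=[A,B,D,C] q_used=1 → run A
t=2: queue=[B,D,C,A] q_used=0 → run B
t=3: queue=[B,D,C,A] q_used=1 → run B
t=4: queue=[D,C,A,B] q_used=0 → run D
t=5: queue=[D,C,A,B] q_used=1 → run D
t=6: queue=[C,A,B,D] q_used=0 → run C
t=7: queue=[C,A,B,D] q_used=1 → run C
t=8: queue=[A,B,D,C] q_used=0 → run A
t=9: queue=[A,B,D,C] q_used=1 → run A
t=10: queue=[B,D,C,A] q_used=0 → run B
t=11: queue=[B,D,C,A] q_used=1 → run B
t=12: queue=[D,C,A,B] q_used=0 → run D
t=13: queue=[D,C,A,B] q_used=1 → run D
t=14: queue=[C,A,B,D] q_used=0 → run C
t=15: queue=[C,A,B,D] q_used=1 → run C
t=16: queue=[A,B,D] q_used=0 → run A
t=17: queue=[A,B,D] q_used=1 → run A
t=18: queue=[B,D] q_used=0 → run B
t=19: queue=[D] q_used=0 → run D
t=20: queue=[D] q_used=1 → run D
t=21: queue=[D] q_used=0 → run D
t=22: queue=[D] q_used=1 → run D
t=23: (idle)

context switches = 11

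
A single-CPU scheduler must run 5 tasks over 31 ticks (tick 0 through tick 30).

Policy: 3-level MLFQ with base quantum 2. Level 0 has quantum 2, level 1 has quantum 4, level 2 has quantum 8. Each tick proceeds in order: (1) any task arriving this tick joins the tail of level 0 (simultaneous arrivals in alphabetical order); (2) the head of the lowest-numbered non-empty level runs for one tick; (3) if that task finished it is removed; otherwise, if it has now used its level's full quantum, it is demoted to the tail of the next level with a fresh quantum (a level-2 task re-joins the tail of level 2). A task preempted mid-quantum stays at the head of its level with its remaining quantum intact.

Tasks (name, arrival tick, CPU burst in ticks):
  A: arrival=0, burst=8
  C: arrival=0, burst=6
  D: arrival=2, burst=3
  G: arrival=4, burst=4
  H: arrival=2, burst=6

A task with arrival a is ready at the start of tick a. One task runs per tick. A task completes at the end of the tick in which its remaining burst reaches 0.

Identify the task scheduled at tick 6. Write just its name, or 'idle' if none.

t=0: L0/L1/L2 = AC/-/- → run A
t=1: L0/L1/L2 = AC/-/- → run A
t=2: L0/L1/L2 = CDH/A/- → run C
t=3: L0/L1/L2 = CDH/A/- → run C
t=4: L0/L1/L2 = DHG/AC/- → run D
t=5: L0/L1/L2 = DHG/AC/- → run D
t=6: L0/L1/L2 = HG/ACD/- → run H
t=7: L0/L1/L2 = HG/ACD/- → run H
t=8: L0/L1/L2 = G/ACDH/- → run G
t=9: L0/L1/L2 = G/ACDH/- → run G
t=10: L0/L1/L2 = -/ACDHG/- → run A
t=11: L0/L1/L2 = -/ACDHG/- → run A
t=12: L0/L1/L2 = -/ACDHG/- → run A
t=13: L0/L1/L2 = -/ACDHG/- → run A
t=14: L0/L1/L2 = -/CDHG/A → run C
t=15: L0/L1/L2 = -/CDHG/A → run C
t=16: L0/L1/L2 = -/CDHG/A → run C
t=17: L0/L1/L2 = -/CDHG/A → run C
t=18: L0/L1/L2 = -/DHG/A → run D
t=19: L0/L1/L2 = -/HG/A → run H
t=20: L0/L1/L2 = -/HG/A → run H
t=21: L0/L1/L2 = -/HG/A → run H
t=22: L0/L1/L2 = -/HG/A → run H
t=23: L0/L1/L2 = -/G/A → run G
t=24: L0/L1/L2 = -/G/A → run G
t=25: L0/L1/L2 = -/-/A → run A
t=26: L0/L1/L2 = -/-/A → run A
t=27: (idle)
t=28: (idle)
t=29: (idle)
t=30: (idle)

running at tick 6 = H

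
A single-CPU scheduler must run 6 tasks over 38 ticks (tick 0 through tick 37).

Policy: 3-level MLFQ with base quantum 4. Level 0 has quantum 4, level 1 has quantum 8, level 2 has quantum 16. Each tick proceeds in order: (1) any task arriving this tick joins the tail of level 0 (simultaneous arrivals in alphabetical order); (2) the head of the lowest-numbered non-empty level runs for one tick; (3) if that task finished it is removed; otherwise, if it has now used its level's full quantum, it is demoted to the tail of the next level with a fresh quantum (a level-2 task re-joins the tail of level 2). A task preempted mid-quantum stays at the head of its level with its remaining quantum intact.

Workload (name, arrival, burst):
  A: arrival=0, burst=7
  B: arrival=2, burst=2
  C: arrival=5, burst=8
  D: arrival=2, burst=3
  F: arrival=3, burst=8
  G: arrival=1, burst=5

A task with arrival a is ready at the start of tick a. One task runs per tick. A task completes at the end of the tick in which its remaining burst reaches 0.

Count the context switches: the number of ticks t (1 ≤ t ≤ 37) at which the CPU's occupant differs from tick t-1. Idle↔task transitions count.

t=0: L0/L1/L2 = A/-/- → run A
t=1: L0/L1/L2 = AG/-/- → run A
t=2: L0/L1/L2 = AGBD/-/- → run A
t=3: L0/L1/L2 = AGBDF/-/- → run A
t=4: L0/L1/L2 = GBDF/A/- → run G
t=5: L0/L1/L2 = GBDFC/A/- → run G
t=6: L0/L1/L2 = GBDFC/A/- → run G
t=7: L0/L1/L2 = GBDFC/A/- → run G
t=8: L0/L1/L2 = BDFC/AG/- → run B
t=9: L0/L1/L2 = BDFC/AG/- → run B
t=10: L0/L1/L2 = DFC/AG/- → run D
t=11: L0/L1/L2 = DFC/AG/- → run D
t=12: L0/L1/L2 = DFC/AG/- → run D
t=13: L0/L1/L2 = FC/AG/- → run F
t=14: L0/L1/L2 = FC/AG/- → run F
t=15: L0/L1/L2 = FC/AG/- → run F
t=16: L0/L1/L2 = FC/AG/- → run F
t=17: L0/L1/L2 = C/AGF/- → run C
t=18: L0/L1/L2 = C/AGF/- → run C
t=19: L0/L1/L2 = C/AGF/- → run C
t=20: L0/L1/L2 = C/AGF/- → run C
t=21: L0/L1/L2 = -/AGFC/- → run A
t=22: L0/L1/L2 = -/AGFC/- → run A
t=23: L0/L1/L2 = -/AGFC/- → run A
t=24: L0/L1/L2 = -/GFC/- → run G
t=25: L0/L1/L2 = -/FC/- → run F
t=26: L0/L1/L2 = -/FC/- → run F
t=27: L0/L1/L2 = -/FC/- → run F
t=28: L0/L1/L2 = -/FC/- → run F
t=29: L0/L1/L2 = -/C/- → run C
t=30: L0/L1/L2 = -/C/- → run C
t=31: L0/L1/L2 = -/C/- → run C
t=32: L0/L1/L2 = -/C/- → run C
t=33: (idle)
t=34: (idle)
t=35: (idle)
t=36: (idle)
t=37: (idle)

context switches = 10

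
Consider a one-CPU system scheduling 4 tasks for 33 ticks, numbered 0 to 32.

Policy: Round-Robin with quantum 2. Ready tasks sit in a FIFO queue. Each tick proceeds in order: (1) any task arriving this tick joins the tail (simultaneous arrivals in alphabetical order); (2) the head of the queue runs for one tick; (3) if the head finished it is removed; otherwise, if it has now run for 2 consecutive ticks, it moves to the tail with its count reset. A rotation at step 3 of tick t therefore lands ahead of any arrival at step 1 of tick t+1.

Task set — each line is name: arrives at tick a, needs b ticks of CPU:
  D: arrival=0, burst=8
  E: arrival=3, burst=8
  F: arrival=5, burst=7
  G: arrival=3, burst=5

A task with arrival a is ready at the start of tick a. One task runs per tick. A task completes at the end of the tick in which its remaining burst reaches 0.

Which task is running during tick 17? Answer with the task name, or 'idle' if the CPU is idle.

running at tick 17 = D

t=0: queue=[D] q_used=0 → run D
t=1: queue=[D] q_used=1 → run D
t=2: queue=[D] q_used=0 → run D
t=3: queue=[D,E,G] q_used=1 → run D
t=4: queue=[E,G,D] q_used=0 → run E
t=5: queue=[E,G,D,F] q_used=1 → run E
t=6: queue=[G,D,F,E] q_used=0 → run G
t=7: queue=[G,D,F,E] q_used=1 → run G
t=8: queue=[D,F,E,G] q_used=0 → run D
t=9: queue=[D,F,E,G] q_used=1 → run D
t=10: queue=[F,E,G,D] q_used=0 → run F
t=11: queue=[F,E,G,D] q_used=1 → run F
t=12: queue=[E,G,D,F] q_used=0 → run E
t=13: queue=[E,G,D,F] q_used=1 → run E
t=14: queue=[G,D,F,E] q_used=0 → run G
t=15: queue=[G,D,F,E] q_used=1 → run G
t=16: queue=[D,F,E,G] q_used=0 → run D
t=17: queue=[D,F,E,G] q_used=1 → run D
t=18: queue=[F,E,G] q_used=0 → run F
t=19: queue=[F,E,G] q_used=1 → run F
t=20: queue=[E,G,F] q_used=0 → run E
t=21: queue=[E,G,F] q_used=1 → run E
t=22: queue=[G,F,E] q_used=0 → run G
t=23: queue=[F,E] q_used=0 → run F
t=24: queue=[F,E] q_used=1 → run F
t=25: queue=[E,F] q_used=0 → run E
t=26: queue=[E,F] q_used=1 → run E
t=27: queue=[F] q_used=0 → run F
t=28: (idle)
t=29: (idle)
t=30: (idle)
t=31: (idle)
t=32: (idle)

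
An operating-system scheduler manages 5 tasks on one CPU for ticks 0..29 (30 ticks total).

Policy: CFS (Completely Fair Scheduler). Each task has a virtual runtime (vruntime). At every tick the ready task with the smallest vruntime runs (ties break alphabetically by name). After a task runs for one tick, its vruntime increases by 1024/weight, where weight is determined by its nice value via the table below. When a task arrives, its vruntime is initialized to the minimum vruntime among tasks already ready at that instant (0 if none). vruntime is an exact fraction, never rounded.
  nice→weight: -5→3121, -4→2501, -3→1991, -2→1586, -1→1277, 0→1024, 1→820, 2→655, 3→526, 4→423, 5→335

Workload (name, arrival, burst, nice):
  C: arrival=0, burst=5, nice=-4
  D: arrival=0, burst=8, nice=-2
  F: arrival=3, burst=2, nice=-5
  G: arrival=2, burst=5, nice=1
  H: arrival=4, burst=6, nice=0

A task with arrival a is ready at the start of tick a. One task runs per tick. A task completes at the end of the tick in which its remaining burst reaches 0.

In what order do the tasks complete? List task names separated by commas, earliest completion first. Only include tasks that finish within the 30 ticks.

t=0: vr[C=0 D=0] → run C
t=1: vr[C=1024/2501 D=0] → run D
t=2: vr[C=1024/2501 D=512/793 G=1024/2501] → run C
t=3: vr[C=2048/2501 D=512/793 F=1024/2501 G=1024/2501] → run F
t=4: vr[C=2048/2501 D=512/793 F=5756928/7805621 G=1024/2501 H=1024/2501] → run G
t=5: vr[C=2048/2501 D=512/793 F=5756928/7805621 G=20736/12505 H=1024/2501] → run H
t=6: vr[C=2048/2501 D=512/793 F=5756928/7805621 G=20736/12505 H=3525/2501] → run D
t=7: vr[C=2048/2501 D=1024/793 F=5756928/7805621 G=20736/12505 H=3525/2501] → run F
t=8: vr[C=2048/2501 D=1024/793 G=20736/12505 H=3525/2501] → run C
t=9: vr[C=3072/2501 D=1024/793 G=20736/12505 H=3525/2501] → run C
t=10: vr[C=4096/2501 D=1024/793 G=20736/12505 H=3525/2501] → run D
t=11: vr[C=4096/2501 D=1536/793 G=20736/12505 H=3525/2501] → run H
t=12: vr[C=4096/2501 D=1536/793 G=20736/12505 H=6026/2501] → run C
t=13: vr[D=1536/793 G=20736/12505 H=6026/2501] → run G
t=14: vr[D=1536/793 G=36352/12505 H=6026/2501] → run D
t=15: vr[D=2048/793 G=36352/12505 H=6026/2501] → run H
t=16: vr[D=2048/793 G=36352/12505 H=8527/2501] → run D
t=17: vr[D=2560/793 G=36352/12505 H=8527/2501] → run G
t=18: vr[D=2560/793 G=51968/12505 H=8527/2501] → run D
t=19: vr[D=3072/793 G=51968/12505 H=8527/2501] → run H
t=20: vr[D=3072/793 G=51968/12505 H=11028/2501] → run D
t=21: vr[D=3584/793 G=51968/12505 H=11028/2501] → run G
t=22: vr[D=3584/793 G=67584/12505 H=11028/2501] → run H
t=23: vr[D=3584/793 G=67584/12505 H=13529/2501] → run D
t=24: vr[G=67584/12505 H=13529/2501] → run G
t=25: vr[H=13529/2501] → run H
t=26: (idle)
t=27: (idle)
t=28: (idle)
t=29: (idle)

completion order = F, C, D, G, H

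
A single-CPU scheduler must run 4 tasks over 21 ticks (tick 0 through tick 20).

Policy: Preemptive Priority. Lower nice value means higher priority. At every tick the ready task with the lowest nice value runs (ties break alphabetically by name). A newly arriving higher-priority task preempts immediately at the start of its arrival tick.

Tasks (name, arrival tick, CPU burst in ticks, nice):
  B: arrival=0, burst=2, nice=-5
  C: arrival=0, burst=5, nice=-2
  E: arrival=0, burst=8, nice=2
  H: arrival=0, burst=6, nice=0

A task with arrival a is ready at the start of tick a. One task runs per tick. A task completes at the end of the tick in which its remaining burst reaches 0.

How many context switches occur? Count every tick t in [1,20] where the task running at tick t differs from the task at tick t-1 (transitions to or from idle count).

t=0: ready={B,C,E,H} → run B
t=1: ready={B,C,E,H} → run B
t=2: ready={C,E,H} → run C
t=3: ready={C,E,H} → run C
t=4: ready={C,E,H} → run C
t=5: ready={C,E,H} → run C
t=6: ready={C,E,H} → run C
t=7: ready={E,H} → run H
t=8: ready={E,H} → run H
t=9: ready={E,H} → run H
t=10: ready={E,H} → run H
t=11: ready={E,H} → run H
t=12: ready={E,H} → run H
t=13: ready={E} → run E
t=14: ready={E} → run E
t=15: ready={E} → run E
t=16: ready={E} → run E
t=17: ready={E} → run E
t=18: ready={E} → run E
t=19: ready={E} → run E
t=20: ready={E} → run E

context switches = 3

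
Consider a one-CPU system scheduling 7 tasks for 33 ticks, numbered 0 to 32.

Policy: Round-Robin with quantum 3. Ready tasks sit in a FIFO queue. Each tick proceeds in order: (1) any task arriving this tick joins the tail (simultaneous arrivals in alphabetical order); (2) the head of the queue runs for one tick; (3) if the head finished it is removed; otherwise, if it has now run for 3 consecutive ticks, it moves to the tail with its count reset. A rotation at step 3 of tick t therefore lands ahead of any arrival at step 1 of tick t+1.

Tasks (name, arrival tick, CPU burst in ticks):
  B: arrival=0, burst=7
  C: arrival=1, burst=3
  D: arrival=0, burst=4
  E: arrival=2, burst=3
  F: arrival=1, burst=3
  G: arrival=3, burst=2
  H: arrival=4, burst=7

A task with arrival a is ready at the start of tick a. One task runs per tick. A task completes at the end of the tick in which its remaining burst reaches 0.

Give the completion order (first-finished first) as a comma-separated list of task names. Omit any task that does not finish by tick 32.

t=0: queue=[B,D] q_used=0 → run B
t=1: queue=[B,D,C,F] q_used=1 → run B
t=2: queue=[B,D,C,F,E] q_used=2 → run B
t=3: queue=[D,C,F,E,B,G] q_used=0 → run D
t=4: queue=[D,C,F,E,B,G,H] q_used=1 → run D
t=5: queue=[D,C,F,E,B,G,H] q_used=2 → run D
t=6: queue=[C,F,E,B,G,H,D] q_used=0 → run C
t=7: queue=[C,F,E,B,G,H,D] q_used=1 → run C
t=8: queue=[C,F,E,B,G,H,D] q_used=2 → run C
t=9: queue=[F,E,B,G,H,D] q_used=0 → run F
t=10: queue=[F,E,B,G,H,D] q_used=1 → run F
t=11: queue=[F,E,B,G,H,D] q_used=2 → run F
t=12: queue=[E,B,G,H,D] q_used=0 → run E
t=13: queue=[E,B,G,H,D] q_used=1 → run E
t=14: queue=[E,B,G,H,D] q_used=2 → run E
t=15: queue=[B,G,H,D] q_used=0 → run B
t=16: queue=[B,G,H,D] q_used=1 → run B
t=17: queue=[B,G,H,D] q_used=2 → run B
t=18: queue=[G,H,D,B] q_used=0 → run G
t=19: queue=[G,H,D,B] q_used=1 → run G
t=20: queue=[H,D,B] q_used=0 → run H
t=21: queue=[H,D,B] q_used=1 → run H
t=22: queue=[H,D,B] q_used=2 → run H
t=23: queue=[D,B,H] q_used=0 → run D
t=24: queue=[B,H] q_used=0 → run B
t=25: queue=[H] q_used=0 → run H
t=26: queue=[H] q_used=1 → run H
t=27: queue=[H] q_used=2 → run H
t=28: queue=[H] q_used=0 → run H
t=29: (idle)
t=30: (idle)
t=31: (idle)
t=32: (idle)

completion order = C, F, E, G, D, B, H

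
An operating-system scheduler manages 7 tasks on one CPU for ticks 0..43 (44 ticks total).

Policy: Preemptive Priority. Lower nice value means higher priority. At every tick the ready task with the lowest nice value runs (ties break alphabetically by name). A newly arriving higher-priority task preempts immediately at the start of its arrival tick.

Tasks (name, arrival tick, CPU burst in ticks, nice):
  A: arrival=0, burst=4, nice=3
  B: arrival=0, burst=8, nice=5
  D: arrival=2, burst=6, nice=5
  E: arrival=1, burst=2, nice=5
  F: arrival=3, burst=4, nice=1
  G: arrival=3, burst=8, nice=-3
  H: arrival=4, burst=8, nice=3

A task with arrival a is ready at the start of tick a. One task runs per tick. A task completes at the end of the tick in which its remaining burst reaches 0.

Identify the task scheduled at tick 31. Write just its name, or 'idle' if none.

running at tick 31 = B

t=0: ready={A,B} → run A
t=1: ready={A,B,E} → run A
t=2: ready={A,B,D,E} → run A
t=3: ready={A,B,D,E,F,G} → run G
t=4: ready={A,B,D,E,F,G,H} → run G
t=5: ready={A,B,D,E,F,G,H} → run G
t=6: ready={A,B,D,E,F,G,H} → run G
t=7: ready={A,B,D,E,F,G,H} → run G
t=8: ready={A,B,D,E,F,G,H} → run G
t=9: ready={A,B,D,E,F,G,H} → run G
t=10: ready={A,B,D,E,F,G,H} → run G
t=11: ready={A,B,D,E,F,H} → run F
t=12: ready={A,B,D,E,F,H} → run F
t=13: ready={A,B,D,E,F,H} → run F
t=14: ready={A,B,D,E,F,H} → run F
t=15: ready={A,B,D,E,H} → run A
t=16: ready={B,D,E,H} → run H
t=17: ready={B,D,E,H} → run H
t=18: ready={B,D,E,H} → run H
t=19: ready={B,D,E,H} → run H
t=20: ready={B,D,E,H} → run H
t=21: ready={B,D,E,H} → run H
t=22: ready={B,D,E,H} → run H
t=23: ready={B,D,E,H} → run H
t=24: ready={B,D,E} → run B
t=25: ready={B,D,E} → run B
t=26: ready={B,D,E} → run B
t=27: ready={B,D,E} → run B
t=28: ready={B,D,E} → run B
t=29: ready={B,D,E} → run B
t=30: ready={B,D,E} → run B
t=31: ready={B,D,E} → run B
t=32: ready={D,E} → run D
t=33: ready={D,E} → run D
t=34: ready={D,E} → run D
t=35: ready={D,E} → run D
t=36: ready={D,E} → run D
t=37: ready={D,E} → run D
t=38: ready={E} → run E
t=39: ready={E} → run E
t=40: (idle)
t=41: (idle)
t=42: (idle)
t=43: (idle)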